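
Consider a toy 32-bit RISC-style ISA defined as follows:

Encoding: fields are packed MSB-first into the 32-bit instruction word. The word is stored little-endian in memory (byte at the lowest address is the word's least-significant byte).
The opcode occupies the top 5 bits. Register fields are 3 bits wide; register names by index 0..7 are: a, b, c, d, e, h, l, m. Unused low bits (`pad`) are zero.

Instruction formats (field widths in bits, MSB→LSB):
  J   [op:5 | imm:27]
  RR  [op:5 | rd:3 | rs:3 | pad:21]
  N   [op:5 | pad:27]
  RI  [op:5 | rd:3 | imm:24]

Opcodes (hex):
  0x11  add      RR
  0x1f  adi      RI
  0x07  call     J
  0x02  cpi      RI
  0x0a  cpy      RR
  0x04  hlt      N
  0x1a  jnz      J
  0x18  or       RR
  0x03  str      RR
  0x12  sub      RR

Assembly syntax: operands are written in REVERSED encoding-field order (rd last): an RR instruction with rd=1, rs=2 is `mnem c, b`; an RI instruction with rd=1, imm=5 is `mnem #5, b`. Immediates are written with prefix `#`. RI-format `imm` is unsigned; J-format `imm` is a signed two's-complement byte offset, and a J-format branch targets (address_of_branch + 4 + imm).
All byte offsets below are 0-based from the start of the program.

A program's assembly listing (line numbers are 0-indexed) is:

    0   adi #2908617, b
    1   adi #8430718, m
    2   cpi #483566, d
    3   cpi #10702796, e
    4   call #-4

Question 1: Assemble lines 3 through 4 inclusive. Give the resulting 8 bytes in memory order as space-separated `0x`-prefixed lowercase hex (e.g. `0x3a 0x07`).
0xcc 0x4f 0xa3 0x14 0xfc 0xff 0xff 0x3f

3. cpi fields op=0x2:5|rd=4:3|imm=10702796:24 → word 14a34fcch → cc 4f a3 14
4. call fields op=0x7:5|imm=-4:27 → word 3ffffffch → fc ff ff 3f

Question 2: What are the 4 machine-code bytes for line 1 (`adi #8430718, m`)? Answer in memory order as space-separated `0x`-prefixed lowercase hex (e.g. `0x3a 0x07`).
0x7e 0xa4 0x80 0xff

line 1 (adi): pack op=0x1f:5|rd=7:3|imm=8430718:24 = 0xff80a47e; little→ 7e a4 80 ff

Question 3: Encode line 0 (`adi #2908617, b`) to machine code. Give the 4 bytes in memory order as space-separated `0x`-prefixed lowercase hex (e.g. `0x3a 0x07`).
line 0 (adi): pack op=0x1f:5|rd=1:3|imm=2908617:24 = 0xf92c61c9; little→ c9 61 2c f9

0xc9 0x61 0x2c 0xf9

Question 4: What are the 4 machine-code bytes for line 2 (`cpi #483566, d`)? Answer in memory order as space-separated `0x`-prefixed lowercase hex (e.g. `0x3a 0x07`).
L2: cpi op=0x2:5|rd=3:3|imm=483566:24 ⇒ 0x130760ee ⇒ little ee 60 07 13

0xee 0x60 0x07 0x13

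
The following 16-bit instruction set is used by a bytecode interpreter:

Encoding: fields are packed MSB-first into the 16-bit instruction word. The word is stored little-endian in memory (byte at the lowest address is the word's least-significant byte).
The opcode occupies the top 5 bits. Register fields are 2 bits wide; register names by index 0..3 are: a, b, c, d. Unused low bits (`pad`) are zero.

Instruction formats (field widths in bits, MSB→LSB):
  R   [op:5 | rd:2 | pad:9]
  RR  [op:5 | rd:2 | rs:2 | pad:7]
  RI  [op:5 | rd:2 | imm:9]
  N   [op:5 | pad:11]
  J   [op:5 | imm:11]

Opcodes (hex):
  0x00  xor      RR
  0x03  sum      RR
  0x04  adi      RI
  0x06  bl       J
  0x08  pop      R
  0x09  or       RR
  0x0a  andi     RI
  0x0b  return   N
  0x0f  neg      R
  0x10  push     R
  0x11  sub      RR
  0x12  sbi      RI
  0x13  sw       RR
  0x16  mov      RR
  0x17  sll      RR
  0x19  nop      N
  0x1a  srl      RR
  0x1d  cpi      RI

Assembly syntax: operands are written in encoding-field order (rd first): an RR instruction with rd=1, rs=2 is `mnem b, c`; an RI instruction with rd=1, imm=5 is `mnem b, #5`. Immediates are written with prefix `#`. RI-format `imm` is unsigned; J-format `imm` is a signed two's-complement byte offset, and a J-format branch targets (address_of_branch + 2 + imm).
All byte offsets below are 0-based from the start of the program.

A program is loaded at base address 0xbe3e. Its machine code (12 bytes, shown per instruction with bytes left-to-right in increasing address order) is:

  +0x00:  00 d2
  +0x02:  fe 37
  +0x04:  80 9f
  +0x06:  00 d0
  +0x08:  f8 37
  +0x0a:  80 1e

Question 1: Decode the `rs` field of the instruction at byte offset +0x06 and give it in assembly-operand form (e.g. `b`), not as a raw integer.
+0x06: 00 d0 ⇒ word 0xd000 (little)
  top 5b → 0x1a → srl [RR]
  rd@[10:9]=0x0 ⇒ a
  rs@[8:7]=0x0 ⇒ a

a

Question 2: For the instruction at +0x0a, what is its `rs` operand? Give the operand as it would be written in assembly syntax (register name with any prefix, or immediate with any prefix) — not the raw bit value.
b

@+0a  little-endian(80 1e) = 0x1e80
  op=0x1e80>>11=0x3 ⇒ sum (RR)
  [10:9] rd=3 = d
  [8:7] rs=1 = b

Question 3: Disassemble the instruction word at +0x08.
off 0x08: read f8 37 as little → 0x37f8
  top 5b → 0x6 → bl [J]
  imm: (w>>0)&0x7ff=0x7f8 (s11→-8) → #-8

bl #-8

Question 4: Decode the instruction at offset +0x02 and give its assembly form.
bl #-2

@+02  little-endian(fe 37) = 0x37fe
  op=0x37fe>>11=0x6 ⇒ bl (J)
  imm: (w>>0)&0x7ff=0x7fe (s11→-2) → #-2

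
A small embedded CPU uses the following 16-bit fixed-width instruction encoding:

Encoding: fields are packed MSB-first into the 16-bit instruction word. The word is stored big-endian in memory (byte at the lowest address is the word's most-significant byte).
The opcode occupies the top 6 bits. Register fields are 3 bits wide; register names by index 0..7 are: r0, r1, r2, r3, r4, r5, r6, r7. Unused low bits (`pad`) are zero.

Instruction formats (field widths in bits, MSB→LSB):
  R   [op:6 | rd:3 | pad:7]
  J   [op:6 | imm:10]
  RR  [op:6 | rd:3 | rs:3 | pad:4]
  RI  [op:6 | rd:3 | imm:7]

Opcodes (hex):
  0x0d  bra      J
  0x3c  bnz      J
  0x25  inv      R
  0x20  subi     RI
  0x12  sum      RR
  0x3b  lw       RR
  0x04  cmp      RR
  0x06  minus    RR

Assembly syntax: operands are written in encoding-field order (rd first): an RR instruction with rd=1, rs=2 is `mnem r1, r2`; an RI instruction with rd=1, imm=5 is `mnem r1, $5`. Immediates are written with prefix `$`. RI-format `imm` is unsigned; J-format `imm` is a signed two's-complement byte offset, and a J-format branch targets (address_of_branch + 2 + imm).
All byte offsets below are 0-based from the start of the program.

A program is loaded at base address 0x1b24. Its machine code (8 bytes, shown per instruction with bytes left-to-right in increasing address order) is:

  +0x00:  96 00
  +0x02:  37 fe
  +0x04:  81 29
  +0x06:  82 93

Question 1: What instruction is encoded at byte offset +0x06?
off 0x06: read 82 93 as big → 0x8293
  op=0x8293>>10=0x20 ⇒ subi (RI)
  [9:7] rd=5 = r5
  [6:0] imm=19 = $19

subi r5, $19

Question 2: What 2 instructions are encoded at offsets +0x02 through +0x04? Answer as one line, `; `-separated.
+0x02: 37 fe ⇒ word 0x37fe (big)
  top 6b → 0xd → bra [J]
  imm: (w>>0)&0x3ff=0x3fe (s10→-2) → $-2
+0x04: 81 29 ⇒ word 0x8129 (big)
  top 6b → 0x20 → subi [RI]
  rd: (w>>7)&0x7=0x2 → r2
  imm: (w>>0)&0x7f=0x29 → $41

bra $-2; subi r2, $41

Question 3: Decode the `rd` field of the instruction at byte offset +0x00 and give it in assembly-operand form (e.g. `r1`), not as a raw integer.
r4

[00] 96 00 → 0x9600
  opcode bits[15:10]=0x25: inv/R
  [9:7] rd=4 = r4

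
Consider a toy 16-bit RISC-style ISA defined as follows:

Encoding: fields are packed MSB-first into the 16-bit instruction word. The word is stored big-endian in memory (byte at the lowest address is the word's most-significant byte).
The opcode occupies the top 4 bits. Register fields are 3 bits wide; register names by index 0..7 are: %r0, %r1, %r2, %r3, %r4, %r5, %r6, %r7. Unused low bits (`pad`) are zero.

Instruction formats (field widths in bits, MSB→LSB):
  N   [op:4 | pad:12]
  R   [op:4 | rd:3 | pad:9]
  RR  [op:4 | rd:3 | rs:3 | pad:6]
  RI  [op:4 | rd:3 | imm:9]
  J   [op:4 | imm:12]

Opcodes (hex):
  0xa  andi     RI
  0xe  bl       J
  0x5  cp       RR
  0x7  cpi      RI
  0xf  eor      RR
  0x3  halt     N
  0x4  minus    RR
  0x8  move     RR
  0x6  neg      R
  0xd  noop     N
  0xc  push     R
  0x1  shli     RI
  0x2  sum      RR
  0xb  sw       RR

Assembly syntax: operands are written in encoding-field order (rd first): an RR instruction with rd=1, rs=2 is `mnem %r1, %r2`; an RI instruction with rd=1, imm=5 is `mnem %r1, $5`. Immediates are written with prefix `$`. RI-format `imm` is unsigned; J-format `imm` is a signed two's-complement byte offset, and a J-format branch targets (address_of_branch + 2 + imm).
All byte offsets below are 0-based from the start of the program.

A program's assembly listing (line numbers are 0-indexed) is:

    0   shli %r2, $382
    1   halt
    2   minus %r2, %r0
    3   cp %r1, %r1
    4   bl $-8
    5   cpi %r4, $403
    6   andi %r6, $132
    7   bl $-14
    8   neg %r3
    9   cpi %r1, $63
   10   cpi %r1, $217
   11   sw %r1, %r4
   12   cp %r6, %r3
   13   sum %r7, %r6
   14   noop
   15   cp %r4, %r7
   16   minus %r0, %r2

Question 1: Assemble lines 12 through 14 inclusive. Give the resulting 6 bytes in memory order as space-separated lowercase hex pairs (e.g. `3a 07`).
5c c0 2f 80 d0 00

L12: cp op=0x5:4|rd=6:3|rs=3:3|pad=0:6 ⇒ 0x5cc0 ⇒ big 5c c0
L13: sum op=0x2:4|rd=7:3|rs=6:3|pad=0:6 ⇒ 0x2f80 ⇒ big 2f 80
L14: noop op=0xd:4|pad=0:12 ⇒ 0xd000 ⇒ big d0 00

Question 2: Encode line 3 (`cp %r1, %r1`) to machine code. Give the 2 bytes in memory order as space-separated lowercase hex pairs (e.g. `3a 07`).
L3: cp op=0x5:4|rd=1:3|rs=1:3|pad=0:6 ⇒ 0x5240 ⇒ big 52 40

52 40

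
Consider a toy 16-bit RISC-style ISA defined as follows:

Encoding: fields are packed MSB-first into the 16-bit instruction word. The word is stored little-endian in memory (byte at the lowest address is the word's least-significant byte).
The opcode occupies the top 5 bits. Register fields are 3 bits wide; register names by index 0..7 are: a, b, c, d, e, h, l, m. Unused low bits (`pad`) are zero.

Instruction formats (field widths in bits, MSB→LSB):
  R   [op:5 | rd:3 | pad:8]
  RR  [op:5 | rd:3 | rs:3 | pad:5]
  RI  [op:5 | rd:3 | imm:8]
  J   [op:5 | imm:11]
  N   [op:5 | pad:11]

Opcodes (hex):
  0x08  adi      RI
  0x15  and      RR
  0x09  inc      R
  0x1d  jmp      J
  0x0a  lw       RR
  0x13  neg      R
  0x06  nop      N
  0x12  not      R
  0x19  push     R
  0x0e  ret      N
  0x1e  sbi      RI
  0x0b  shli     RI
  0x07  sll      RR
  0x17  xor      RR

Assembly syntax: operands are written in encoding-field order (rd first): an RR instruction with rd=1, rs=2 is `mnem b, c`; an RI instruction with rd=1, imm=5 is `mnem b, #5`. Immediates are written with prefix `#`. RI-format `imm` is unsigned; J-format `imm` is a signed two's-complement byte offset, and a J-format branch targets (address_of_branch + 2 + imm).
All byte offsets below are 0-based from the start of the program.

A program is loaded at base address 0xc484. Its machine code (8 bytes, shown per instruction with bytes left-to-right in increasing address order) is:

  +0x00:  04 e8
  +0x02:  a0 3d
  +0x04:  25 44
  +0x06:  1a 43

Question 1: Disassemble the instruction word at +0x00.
jmp #4

off 0x00: read 04 e8 as little → 0xe804
  opcode bits[15:11]=0x1d: jmp/J
  imm@[10:0]=0x4 ⇒ #4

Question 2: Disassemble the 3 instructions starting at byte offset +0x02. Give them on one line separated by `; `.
off 0x02: read a0 3d as little → 0x3da0
  opcode bits[15:11]=0x7: sll/RR
  [10:8] rd=5 = h
  [7:5] rs=5 = h
off 0x04: read 25 44 as little → 0x4425
  opcode bits[15:11]=0x8: adi/RI
  [10:8] rd=4 = e
  [7:0] imm=37 = #37
off 0x06: read 1a 43 as little → 0x431a
  opcode bits[15:11]=0x8: adi/RI
  [10:8] rd=3 = d
  [7:0] imm=26 = #26

sll h, h; adi e, #37; adi d, #26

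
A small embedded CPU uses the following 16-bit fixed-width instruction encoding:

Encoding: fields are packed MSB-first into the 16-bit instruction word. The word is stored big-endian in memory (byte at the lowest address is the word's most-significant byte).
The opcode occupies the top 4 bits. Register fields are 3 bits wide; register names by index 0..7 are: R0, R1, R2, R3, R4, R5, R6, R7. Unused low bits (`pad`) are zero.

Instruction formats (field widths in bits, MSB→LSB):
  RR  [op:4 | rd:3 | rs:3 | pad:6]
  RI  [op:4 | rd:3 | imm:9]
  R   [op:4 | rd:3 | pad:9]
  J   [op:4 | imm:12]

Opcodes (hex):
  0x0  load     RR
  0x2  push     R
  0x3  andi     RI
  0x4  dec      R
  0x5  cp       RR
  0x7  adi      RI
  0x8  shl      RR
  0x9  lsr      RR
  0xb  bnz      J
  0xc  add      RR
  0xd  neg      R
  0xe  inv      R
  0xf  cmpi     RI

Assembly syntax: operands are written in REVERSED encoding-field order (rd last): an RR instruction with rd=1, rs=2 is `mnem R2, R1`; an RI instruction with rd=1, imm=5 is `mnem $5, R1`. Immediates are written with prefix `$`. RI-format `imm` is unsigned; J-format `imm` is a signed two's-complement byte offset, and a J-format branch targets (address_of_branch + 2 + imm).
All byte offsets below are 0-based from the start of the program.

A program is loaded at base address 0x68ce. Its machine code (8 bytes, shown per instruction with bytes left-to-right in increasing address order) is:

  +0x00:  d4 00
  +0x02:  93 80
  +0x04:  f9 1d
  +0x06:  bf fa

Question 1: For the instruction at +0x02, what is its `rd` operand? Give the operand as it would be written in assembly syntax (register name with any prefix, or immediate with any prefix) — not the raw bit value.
R1

off 0x02: read 93 80 as big → 0x9380
  opcode bits[15:12]=0x9: lsr/RR
  rd: (w>>9)&0x7=0x1 → R1
  rs: (w>>6)&0x7=0x6 → R6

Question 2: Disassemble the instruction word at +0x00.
@+00  big-endian(d4 00) = 0xd400
  opcode bits[15:12]=0xd: neg/R
  rd@[11:9]=0x2 ⇒ R2

neg R2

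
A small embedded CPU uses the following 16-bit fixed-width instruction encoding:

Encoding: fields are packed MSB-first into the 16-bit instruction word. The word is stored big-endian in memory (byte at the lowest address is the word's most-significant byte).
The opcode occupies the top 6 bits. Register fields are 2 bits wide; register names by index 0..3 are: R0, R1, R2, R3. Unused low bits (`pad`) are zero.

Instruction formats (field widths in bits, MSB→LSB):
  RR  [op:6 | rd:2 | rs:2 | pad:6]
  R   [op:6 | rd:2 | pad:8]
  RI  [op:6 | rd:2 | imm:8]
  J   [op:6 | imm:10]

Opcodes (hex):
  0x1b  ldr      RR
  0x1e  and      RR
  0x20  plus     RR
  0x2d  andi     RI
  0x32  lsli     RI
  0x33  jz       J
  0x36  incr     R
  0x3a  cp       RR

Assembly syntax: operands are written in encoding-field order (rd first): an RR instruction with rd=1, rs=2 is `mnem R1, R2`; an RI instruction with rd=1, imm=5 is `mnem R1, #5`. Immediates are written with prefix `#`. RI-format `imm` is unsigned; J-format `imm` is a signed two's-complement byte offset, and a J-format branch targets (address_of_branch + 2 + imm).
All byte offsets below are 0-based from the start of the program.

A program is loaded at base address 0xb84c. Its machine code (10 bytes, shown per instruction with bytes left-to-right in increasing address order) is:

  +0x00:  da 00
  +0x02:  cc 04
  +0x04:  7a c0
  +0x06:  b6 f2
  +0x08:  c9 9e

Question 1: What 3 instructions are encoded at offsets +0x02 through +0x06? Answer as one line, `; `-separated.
jz #4; and R2, R3; andi R2, #242

+0x02: cc 04 ⇒ word 0xcc04 (big)
  top 6b → 0x33 → jz [J]
  [9:0] imm=4 = #4
+0x04: 7a c0 ⇒ word 0x7ac0 (big)
  top 6b → 0x1e → and [RR]
  [9:8] rd=2 = R2
  [7:6] rs=3 = R3
+0x06: b6 f2 ⇒ word 0xb6f2 (big)
  top 6b → 0x2d → andi [RI]
  [9:8] rd=2 = R2
  [7:0] imm=242 = #242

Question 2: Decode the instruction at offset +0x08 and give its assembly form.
off 0x08: read c9 9e as big → 0xc99e
  top 6b → 0x32 → lsli [RI]
  rd@[9:8]=0x1 ⇒ R1
  imm@[7:0]=0x9e ⇒ #158

lsli R1, #158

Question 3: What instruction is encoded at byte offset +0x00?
incr R2

off 0x00: read da 00 as big → 0xda00
  top 6b → 0x36 → incr [R]
  [9:8] rd=2 = R2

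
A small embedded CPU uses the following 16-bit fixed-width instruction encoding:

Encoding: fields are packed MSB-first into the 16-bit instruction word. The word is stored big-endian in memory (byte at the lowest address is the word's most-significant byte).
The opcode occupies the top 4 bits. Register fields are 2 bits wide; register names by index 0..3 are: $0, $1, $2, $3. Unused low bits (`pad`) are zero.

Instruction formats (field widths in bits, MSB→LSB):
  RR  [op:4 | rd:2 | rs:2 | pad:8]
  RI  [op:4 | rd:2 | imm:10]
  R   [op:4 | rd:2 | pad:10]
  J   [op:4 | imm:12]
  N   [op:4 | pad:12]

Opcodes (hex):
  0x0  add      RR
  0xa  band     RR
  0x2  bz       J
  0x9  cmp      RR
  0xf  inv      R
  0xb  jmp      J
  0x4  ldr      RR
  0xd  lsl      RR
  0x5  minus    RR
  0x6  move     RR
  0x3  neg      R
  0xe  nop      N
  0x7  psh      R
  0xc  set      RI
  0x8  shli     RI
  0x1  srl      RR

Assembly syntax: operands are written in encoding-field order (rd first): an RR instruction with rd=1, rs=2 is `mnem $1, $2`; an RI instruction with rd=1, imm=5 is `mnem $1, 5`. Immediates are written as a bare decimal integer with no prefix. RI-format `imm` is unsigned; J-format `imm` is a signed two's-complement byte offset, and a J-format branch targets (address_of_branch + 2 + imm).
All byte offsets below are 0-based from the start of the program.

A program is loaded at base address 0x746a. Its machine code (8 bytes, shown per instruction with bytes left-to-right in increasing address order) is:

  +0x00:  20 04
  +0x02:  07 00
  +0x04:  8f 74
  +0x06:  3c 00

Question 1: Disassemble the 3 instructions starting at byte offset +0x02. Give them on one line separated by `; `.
add $1, $3; shli $3, 884; neg $3

[02] 07 00 → 0x0700
  opcode bits[15:12]=0x0: add/RR
  rd@[11:10]=0x1 ⇒ $1
  rs@[9:8]=0x3 ⇒ $3
[04] 8f 74 → 0x8f74
  opcode bits[15:12]=0x8: shli/RI
  rd@[11:10]=0x3 ⇒ $3
  imm@[9:0]=0x374 ⇒ 884
[06] 3c 00 → 0x3c00
  opcode bits[15:12]=0x3: neg/R
  rd@[11:10]=0x3 ⇒ $3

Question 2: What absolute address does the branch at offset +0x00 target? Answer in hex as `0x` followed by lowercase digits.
0x7470

+0x00: 20 04 ⇒ word 0x2004 (big)
  top 4b → 0x2 → bz [J]
  imm@[11:0]=0x4 ⇒ 4
  target = base 0x746a + off 0x00 + 2 + imm 4 = 0x7470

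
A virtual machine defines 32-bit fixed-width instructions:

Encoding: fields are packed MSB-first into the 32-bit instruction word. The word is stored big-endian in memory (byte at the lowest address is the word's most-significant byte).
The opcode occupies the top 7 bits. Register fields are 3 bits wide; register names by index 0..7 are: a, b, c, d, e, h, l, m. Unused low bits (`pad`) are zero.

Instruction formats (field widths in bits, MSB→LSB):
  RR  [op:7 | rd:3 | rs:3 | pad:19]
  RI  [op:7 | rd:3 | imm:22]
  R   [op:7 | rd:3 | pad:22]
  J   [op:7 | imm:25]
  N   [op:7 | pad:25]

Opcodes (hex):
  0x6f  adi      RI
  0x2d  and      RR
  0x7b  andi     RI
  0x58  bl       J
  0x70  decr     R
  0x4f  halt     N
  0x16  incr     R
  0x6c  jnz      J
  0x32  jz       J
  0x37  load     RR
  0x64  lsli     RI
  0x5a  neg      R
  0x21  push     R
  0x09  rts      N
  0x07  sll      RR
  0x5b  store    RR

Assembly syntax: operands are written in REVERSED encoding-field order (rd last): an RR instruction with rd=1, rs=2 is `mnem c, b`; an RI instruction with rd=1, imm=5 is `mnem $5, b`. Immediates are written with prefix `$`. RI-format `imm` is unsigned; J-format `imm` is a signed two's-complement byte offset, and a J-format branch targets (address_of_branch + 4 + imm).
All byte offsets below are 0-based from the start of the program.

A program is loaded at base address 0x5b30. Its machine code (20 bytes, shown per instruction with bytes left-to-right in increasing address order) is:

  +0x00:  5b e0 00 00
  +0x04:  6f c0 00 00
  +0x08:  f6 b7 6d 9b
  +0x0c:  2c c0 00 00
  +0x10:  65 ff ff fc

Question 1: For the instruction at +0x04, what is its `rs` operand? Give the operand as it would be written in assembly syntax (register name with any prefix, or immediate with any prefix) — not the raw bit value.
a

+0x04: 6f c0 00 00 ⇒ word 0x6fc00000 (big)
  op=0x6fc00000>>25=0x37 ⇒ load (RR)
  [24:22] rd=7 = m
  [21:19] rs=0 = a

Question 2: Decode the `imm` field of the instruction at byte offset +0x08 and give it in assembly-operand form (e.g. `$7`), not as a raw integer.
@+08  big-endian(f6 b7 6d 9b) = 0xf6b76d9b
  top 7b → 0x7b → andi [RI]
  rd@[24:22]=0x2 ⇒ c
  imm@[21:0]=0x376d9b ⇒ $3632539

$3632539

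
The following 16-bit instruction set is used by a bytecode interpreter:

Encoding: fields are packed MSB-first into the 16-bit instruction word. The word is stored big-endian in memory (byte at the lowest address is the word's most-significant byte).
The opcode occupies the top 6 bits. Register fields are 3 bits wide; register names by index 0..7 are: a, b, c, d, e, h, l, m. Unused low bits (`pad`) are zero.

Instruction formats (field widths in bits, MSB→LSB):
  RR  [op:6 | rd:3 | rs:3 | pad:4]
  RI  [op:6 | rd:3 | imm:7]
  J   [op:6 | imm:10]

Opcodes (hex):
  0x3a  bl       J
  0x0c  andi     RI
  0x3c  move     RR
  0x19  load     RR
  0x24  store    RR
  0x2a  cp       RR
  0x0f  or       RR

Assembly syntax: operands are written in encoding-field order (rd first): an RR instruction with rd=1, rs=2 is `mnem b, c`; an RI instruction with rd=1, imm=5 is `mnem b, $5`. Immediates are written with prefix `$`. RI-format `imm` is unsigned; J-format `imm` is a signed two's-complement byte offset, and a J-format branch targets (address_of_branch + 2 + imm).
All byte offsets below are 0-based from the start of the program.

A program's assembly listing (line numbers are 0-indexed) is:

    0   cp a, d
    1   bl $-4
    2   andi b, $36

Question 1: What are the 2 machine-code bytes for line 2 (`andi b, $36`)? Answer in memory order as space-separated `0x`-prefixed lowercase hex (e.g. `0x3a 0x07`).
2. andi fields op=0xc:6|rd=1:3|imm=36:7 → word 30a4h → 30 a4

0x30 0xa4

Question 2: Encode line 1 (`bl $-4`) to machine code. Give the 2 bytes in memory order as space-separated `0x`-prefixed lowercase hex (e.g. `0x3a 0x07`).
L1: bl op=0x3a:6|imm=-4:10 ⇒ 0xebfc ⇒ big eb fc

0xeb 0xfc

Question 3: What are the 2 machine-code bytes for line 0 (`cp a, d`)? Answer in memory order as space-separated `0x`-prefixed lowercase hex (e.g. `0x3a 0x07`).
0. cp fields op=0x2a:6|rd=0:3|rs=3:3|pad=0:4 → word a830h → a8 30

0xa8 0x30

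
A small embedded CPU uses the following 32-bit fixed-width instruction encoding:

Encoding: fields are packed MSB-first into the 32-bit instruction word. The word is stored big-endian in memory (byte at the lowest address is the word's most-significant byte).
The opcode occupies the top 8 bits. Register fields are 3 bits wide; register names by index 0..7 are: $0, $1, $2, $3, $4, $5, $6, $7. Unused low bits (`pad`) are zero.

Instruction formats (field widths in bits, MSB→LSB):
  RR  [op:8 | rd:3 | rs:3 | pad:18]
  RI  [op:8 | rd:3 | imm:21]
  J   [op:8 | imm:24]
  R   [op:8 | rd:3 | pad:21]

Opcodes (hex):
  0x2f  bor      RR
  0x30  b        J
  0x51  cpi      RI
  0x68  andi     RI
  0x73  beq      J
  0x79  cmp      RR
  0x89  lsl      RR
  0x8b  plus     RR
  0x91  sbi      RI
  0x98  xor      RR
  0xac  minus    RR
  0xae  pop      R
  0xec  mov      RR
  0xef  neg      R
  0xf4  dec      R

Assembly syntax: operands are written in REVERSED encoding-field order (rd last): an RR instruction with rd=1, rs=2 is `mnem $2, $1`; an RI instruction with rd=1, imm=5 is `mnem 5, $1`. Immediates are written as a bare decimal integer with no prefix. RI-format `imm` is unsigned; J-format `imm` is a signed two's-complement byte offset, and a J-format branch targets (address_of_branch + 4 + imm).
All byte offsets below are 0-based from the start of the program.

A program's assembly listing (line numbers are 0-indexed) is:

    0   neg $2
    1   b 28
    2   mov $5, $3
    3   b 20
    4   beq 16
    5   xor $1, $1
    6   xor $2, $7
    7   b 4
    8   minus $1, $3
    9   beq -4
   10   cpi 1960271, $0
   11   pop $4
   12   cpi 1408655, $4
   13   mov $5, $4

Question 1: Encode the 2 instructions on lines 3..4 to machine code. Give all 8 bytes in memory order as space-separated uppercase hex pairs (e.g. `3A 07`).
line 3 (b): pack op=0x30:8|imm=20:24 = 0x30000014; big→ 30 00 00 14
line 4 (beq): pack op=0x73:8|imm=16:24 = 0x73000010; big→ 73 00 00 10

30 00 00 14 73 00 00 10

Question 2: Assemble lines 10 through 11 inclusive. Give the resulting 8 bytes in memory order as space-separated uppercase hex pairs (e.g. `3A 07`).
line 10 (cpi): pack op=0x51:8|rd=0:3|imm=1960271:21 = 0x511de94f; big→ 51 1d e9 4f
line 11 (pop): pack op=0xae:8|rd=4:3|pad=0:21 = 0xae800000; big→ ae 80 00 00

51 1D E9 4F AE 80 00 00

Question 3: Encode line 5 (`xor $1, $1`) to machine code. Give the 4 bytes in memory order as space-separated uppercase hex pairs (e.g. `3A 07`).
5. xor fields op=0x98:8|rd=1:3|rs=1:3|pad=0:18 → word 98240000h → 98 24 00 00

98 24 00 00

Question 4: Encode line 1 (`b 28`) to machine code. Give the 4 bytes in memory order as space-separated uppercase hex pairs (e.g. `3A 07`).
30 00 00 1C

1. b fields op=0x30:8|imm=28:24 → word 3000001ch → 30 00 00 1c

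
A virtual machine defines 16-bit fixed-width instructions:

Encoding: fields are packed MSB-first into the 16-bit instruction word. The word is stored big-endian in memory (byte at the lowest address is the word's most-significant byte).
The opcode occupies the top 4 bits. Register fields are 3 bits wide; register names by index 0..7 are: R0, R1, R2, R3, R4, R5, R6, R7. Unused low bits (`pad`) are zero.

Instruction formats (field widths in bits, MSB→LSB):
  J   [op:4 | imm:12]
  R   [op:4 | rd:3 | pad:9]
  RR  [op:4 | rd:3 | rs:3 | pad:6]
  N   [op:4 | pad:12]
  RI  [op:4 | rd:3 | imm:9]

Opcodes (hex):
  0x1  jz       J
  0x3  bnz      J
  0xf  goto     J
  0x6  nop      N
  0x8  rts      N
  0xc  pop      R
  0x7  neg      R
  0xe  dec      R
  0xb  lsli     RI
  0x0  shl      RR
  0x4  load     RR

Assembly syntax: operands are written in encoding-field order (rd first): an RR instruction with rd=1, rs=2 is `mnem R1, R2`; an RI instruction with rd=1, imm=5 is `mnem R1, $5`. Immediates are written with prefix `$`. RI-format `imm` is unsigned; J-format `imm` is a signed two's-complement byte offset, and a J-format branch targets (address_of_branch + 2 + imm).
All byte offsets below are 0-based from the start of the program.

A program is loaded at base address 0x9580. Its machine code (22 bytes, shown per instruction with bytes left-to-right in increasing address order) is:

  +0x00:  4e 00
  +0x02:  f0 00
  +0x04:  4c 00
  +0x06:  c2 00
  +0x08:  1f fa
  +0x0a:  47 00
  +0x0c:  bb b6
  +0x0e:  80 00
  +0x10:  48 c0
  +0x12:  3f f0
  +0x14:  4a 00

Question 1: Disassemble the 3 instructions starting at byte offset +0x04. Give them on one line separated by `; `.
off 0x04: read 4c 00 as big → 0x4c00
  op=0x4c00>>12=0x4 ⇒ load (RR)
  rd@[11:9]=0x6 ⇒ R6
  rs@[8:6]=0x0 ⇒ R0
off 0x06: read c2 00 as big → 0xc200
  op=0xc200>>12=0xc ⇒ pop (R)
  rd@[11:9]=0x1 ⇒ R1
off 0x08: read 1f fa as big → 0x1ffa
  op=0x1ffa>>12=0x1 ⇒ jz (J)
  imm@[11:0]=0xffa (s12→-6) ⇒ $-6

load R6, R0; pop R1; jz $-6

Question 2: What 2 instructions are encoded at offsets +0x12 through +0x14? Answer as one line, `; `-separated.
bnz $-16; load R5, R0

[12] 3f f0 → 0x3ff0
  op=0x3ff0>>12=0x3 ⇒ bnz (J)
  imm: (w>>0)&0xfff=0xff0 (s12→-16) → $-16
[14] 4a 00 → 0x4a00
  op=0x4a00>>12=0x4 ⇒ load (RR)
  rd: (w>>9)&0x7=0x5 → R5
  rs: (w>>6)&0x7=0x0 → R0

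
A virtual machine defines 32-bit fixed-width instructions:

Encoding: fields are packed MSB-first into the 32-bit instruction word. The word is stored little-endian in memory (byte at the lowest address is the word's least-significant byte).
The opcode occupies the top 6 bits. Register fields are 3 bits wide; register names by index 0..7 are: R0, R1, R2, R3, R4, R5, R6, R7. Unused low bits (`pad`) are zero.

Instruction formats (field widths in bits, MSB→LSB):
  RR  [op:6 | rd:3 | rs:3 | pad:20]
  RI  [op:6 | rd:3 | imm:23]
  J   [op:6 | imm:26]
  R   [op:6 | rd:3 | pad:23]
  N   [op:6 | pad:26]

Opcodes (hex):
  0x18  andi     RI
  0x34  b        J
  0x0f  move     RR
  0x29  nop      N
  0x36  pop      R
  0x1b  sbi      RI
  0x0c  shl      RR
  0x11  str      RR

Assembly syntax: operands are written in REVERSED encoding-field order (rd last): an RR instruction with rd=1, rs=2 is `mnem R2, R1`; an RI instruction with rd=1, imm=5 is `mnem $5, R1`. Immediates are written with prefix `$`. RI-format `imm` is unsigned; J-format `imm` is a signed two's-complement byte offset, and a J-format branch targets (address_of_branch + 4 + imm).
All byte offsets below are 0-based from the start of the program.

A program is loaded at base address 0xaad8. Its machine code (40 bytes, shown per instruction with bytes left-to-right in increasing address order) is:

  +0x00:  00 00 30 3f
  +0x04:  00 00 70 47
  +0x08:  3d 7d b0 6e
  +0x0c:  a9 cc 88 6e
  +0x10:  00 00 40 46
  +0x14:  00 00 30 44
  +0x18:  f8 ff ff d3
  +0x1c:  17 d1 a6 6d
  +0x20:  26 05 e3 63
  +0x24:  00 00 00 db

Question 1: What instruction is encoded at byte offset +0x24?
[24] 00 00 00 db → 0xdb000000
  opcode bits[31:26]=0x36: pop/R
  rd@[25:23]=0x6 ⇒ R6

pop R6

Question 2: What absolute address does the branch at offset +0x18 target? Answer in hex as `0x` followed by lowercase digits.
+0x18: f8 ff ff d3 ⇒ word 0xd3fffff8 (little)
  opcode bits[31:26]=0x34: b/J
  imm: (w>>0)&0x3ffffff=0x3fffff8 (s26→-8) → $-8
  target = base 0xaad8 + off 0x18 + 4 + imm -8 = 0xaaec

0xaaec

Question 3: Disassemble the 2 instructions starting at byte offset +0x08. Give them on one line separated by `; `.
@+08  little-endian(3d 7d b0 6e) = 0x6eb07d3d
  top 6b → 0x1b → sbi [RI]
  rd@[25:23]=0x5 ⇒ R5
  imm@[22:0]=0x307d3d ⇒ $3177789
@+0c  little-endian(a9 cc 88 6e) = 0x6e88cca9
  top 6b → 0x1b → sbi [RI]
  rd@[25:23]=0x5 ⇒ R5
  imm@[22:0]=0x8cca9 ⇒ $576681

sbi $3177789, R5; sbi $576681, R5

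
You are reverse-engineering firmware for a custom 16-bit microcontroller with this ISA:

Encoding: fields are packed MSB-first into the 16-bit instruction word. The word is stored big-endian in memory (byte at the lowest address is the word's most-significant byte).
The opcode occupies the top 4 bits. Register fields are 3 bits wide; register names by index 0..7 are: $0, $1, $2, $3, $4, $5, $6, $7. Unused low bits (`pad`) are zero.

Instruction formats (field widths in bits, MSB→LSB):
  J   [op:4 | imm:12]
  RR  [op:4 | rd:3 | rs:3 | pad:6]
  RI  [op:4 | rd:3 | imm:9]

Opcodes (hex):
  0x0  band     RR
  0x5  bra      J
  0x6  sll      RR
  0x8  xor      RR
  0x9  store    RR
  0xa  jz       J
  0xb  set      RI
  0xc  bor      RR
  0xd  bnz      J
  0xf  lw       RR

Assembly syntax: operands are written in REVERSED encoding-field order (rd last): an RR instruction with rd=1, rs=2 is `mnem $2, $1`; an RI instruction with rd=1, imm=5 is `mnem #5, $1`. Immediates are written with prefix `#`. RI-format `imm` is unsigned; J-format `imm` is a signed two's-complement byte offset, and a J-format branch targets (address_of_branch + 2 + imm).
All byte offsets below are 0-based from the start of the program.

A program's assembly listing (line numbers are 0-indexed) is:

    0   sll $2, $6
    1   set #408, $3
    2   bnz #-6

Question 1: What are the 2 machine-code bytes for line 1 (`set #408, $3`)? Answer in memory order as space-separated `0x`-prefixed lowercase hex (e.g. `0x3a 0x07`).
L1: set op=0xb:4|rd=3:3|imm=408:9 ⇒ 0xb798 ⇒ big b7 98

0xb7 0x98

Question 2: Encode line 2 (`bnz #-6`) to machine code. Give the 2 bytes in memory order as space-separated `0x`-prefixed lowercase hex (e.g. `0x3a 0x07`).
line 2 (bnz): pack op=0xd:4|imm=-6:12 = 0xdffa; big→ df fa

0xdf 0xfa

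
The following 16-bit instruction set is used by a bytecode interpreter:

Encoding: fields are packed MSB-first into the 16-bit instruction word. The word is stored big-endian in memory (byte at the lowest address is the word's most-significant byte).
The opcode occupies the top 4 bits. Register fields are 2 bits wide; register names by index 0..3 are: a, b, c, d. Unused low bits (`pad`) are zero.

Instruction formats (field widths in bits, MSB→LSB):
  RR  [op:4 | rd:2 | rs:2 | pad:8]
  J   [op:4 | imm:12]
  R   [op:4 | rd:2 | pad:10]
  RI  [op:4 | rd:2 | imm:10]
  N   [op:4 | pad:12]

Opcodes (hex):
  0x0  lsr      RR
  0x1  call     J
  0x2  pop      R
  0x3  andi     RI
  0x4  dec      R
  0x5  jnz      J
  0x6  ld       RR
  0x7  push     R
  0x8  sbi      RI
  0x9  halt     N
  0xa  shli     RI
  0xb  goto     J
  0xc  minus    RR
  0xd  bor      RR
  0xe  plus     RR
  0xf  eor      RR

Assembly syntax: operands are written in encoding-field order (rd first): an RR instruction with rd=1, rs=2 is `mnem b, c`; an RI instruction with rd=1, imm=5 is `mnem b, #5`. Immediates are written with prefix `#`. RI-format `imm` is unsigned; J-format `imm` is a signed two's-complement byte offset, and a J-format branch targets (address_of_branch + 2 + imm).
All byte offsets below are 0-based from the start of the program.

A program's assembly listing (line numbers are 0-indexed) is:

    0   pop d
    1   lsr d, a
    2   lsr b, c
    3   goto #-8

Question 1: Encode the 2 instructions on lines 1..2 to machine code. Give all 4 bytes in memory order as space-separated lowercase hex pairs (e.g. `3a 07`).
line 1 (lsr): pack op=0x0:4|rd=3:2|rs=0:2|pad=0:8 = 0x0c00; big→ 0c 00
line 2 (lsr): pack op=0x0:4|rd=1:2|rs=2:2|pad=0:8 = 0x0600; big→ 06 00

0c 00 06 00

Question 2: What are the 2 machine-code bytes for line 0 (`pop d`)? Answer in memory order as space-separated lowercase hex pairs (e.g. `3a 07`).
0. pop fields op=0x2:4|rd=3:2|pad=0:10 → word 2c00h → 2c 00

2c 00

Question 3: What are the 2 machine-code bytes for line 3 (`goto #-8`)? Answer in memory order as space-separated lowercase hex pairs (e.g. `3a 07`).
L3: goto op=0xb:4|imm=-8:12 ⇒ 0xbff8 ⇒ big bf f8

bf f8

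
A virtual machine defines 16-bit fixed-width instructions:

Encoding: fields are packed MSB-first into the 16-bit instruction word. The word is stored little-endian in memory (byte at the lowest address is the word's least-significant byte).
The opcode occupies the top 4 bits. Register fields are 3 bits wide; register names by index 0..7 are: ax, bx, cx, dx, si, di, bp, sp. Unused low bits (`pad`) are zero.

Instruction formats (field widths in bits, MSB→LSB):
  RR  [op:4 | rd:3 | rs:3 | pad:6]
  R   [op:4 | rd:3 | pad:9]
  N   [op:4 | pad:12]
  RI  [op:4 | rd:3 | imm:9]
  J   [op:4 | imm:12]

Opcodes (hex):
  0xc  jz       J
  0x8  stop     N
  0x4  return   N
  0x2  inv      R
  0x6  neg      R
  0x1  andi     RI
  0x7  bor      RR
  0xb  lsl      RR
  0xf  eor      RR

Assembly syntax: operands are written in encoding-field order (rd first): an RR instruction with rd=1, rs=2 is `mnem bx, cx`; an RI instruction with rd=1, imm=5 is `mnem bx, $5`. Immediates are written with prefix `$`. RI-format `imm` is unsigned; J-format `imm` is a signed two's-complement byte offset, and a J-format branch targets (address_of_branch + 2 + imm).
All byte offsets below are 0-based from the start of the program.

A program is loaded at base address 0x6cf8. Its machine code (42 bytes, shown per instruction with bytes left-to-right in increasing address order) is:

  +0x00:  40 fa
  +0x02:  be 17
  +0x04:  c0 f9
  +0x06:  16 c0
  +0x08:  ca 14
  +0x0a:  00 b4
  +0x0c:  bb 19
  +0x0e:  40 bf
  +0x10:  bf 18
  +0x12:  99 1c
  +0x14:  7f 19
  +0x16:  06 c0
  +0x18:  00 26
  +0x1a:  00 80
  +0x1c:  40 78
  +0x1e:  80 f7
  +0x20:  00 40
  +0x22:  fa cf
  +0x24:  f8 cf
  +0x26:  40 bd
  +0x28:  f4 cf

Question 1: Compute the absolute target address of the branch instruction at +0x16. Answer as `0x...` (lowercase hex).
0x6d16

off 0x16: read 06 c0 as little → 0xc006
  op=0xc006>>12=0xc ⇒ jz (J)
  imm: (w>>0)&0xfff=0x6 → $6
  target = base 0x6cf8 + off 0x16 + 2 + imm 6 = 0x6d16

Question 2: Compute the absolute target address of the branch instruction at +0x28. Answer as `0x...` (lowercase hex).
+0x28: f4 cf ⇒ word 0xcff4 (little)
  op=0xcff4>>12=0xc ⇒ jz (J)
  imm@[11:0]=0xff4 (s12→-12) ⇒ $-12
  target = base 0x6cf8 + off 0x28 + 2 + imm -12 = 0x6d16

0x6d16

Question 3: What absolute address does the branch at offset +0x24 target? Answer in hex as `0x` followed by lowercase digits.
0x6d16

[24] f8 cf → 0xcff8
  op=0xcff8>>12=0xc ⇒ jz (J)
  imm@[11:0]=0xff8 (s12→-8) ⇒ $-8
  target = base 0x6cf8 + off 0x24 + 2 + imm -8 = 0x6d16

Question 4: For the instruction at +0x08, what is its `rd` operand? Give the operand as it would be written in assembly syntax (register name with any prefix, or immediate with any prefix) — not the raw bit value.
cx

[08] ca 14 → 0x14ca
  opcode bits[15:12]=0x1: andi/RI
  [11:9] rd=2 = cx
  [8:0] imm=202 = $202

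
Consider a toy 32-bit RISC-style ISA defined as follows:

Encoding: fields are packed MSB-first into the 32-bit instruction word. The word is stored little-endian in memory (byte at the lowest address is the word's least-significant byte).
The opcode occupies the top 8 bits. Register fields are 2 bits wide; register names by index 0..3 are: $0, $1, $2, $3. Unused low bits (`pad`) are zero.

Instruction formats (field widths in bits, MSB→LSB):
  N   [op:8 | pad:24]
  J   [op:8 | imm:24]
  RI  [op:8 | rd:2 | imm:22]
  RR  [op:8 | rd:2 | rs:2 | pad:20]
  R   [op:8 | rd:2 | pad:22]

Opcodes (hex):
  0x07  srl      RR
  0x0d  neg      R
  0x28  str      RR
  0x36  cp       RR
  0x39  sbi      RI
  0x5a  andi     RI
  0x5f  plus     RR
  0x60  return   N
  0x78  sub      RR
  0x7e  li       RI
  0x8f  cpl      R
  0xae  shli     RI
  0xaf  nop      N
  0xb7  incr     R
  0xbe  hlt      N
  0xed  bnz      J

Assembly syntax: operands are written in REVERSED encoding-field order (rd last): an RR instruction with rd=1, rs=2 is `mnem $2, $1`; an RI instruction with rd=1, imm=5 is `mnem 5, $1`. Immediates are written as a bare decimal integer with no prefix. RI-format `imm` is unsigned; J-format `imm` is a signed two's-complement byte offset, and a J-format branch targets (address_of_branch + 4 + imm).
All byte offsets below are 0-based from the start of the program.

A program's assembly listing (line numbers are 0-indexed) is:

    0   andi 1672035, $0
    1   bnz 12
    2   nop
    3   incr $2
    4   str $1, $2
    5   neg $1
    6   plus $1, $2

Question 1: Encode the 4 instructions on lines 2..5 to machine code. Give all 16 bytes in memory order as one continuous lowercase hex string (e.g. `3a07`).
000000af000080b7000090280000400d

L2: nop op=0xaf:8|pad=0:24 ⇒ 0xaf000000 ⇒ little 00 00 00 af
L3: incr op=0xb7:8|rd=2:2|pad=0:22 ⇒ 0xb7800000 ⇒ little 00 00 80 b7
L4: str op=0x28:8|rd=2:2|rs=1:2|pad=0:20 ⇒ 0x28900000 ⇒ little 00 00 90 28
L5: neg op=0xd:8|rd=1:2|pad=0:22 ⇒ 0x0d400000 ⇒ little 00 00 40 0d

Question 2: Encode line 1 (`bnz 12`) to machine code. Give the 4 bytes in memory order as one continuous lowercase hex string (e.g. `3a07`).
line 1 (bnz): pack op=0xed:8|imm=12:24 = 0xed00000c; little→ 0c 00 00 ed

0c0000ed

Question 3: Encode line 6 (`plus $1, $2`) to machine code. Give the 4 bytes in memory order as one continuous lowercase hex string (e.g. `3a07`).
0000905f

L6: plus op=0x5f:8|rd=2:2|rs=1:2|pad=0:20 ⇒ 0x5f900000 ⇒ little 00 00 90 5f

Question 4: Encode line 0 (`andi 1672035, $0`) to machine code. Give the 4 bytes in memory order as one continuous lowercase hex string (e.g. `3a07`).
L0: andi op=0x5a:8|rd=0:2|imm=1672035:22 ⇒ 0x5a198363 ⇒ little 63 83 19 5a

6383195a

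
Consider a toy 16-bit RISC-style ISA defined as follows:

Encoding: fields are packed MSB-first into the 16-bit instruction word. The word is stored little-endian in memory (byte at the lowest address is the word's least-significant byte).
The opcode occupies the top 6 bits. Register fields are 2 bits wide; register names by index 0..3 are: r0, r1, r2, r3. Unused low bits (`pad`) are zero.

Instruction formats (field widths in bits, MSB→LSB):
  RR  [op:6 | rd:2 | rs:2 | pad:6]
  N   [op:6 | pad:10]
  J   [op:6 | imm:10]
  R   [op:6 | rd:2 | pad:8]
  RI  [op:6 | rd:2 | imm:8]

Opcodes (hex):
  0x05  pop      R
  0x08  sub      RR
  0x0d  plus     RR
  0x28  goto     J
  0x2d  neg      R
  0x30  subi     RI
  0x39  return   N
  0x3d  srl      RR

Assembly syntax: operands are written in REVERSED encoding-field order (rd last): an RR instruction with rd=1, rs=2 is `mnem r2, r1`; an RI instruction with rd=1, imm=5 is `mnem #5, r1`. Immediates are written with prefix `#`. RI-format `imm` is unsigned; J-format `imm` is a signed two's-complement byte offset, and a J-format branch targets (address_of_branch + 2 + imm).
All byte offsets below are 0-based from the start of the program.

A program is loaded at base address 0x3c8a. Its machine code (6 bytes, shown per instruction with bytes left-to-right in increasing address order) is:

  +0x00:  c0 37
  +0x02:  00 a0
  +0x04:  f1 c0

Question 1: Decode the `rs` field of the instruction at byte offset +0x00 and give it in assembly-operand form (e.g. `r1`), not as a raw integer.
r3

off 0x00: read c0 37 as little → 0x37c0
  opcode bits[15:10]=0xd: plus/RR
  rd: (w>>8)&0x3=0x3 → r3
  rs: (w>>6)&0x3=0x3 → r3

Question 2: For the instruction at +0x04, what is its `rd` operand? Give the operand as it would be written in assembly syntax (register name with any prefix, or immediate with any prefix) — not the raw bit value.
r0

@+04  little-endian(f1 c0) = 0xc0f1
  top 6b → 0x30 → subi [RI]
  rd: (w>>8)&0x3=0x0 → r0
  imm: (w>>0)&0xff=0xf1 → #241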